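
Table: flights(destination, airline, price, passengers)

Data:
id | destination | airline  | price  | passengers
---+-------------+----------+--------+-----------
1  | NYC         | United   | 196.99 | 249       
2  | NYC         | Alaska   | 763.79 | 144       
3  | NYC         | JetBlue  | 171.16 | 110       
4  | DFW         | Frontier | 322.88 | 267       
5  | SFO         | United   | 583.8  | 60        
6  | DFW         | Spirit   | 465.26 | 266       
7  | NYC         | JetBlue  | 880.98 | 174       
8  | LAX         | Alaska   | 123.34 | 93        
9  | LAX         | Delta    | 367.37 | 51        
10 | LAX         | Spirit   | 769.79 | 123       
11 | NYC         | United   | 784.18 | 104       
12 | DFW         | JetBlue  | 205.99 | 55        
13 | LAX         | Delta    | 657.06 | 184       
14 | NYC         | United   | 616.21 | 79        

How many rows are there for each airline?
SELECT airline, COUNT(*) as count
FROM flights
GROUP BY airline

Result:
  Alaska: 2
  Delta: 2
  Frontier: 1
  JetBlue: 3
  Spirit: 2
  United: 4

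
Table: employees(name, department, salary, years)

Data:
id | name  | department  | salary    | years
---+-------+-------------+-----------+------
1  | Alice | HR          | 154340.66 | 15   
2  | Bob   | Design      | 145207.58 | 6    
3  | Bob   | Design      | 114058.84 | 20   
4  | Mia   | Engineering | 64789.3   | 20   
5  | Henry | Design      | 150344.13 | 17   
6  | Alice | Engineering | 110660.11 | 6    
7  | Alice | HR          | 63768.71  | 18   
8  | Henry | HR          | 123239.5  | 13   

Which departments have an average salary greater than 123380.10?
SELECT department, AVG(salary)
FROM employees
GROUP BY department
HAVING AVG(salary) > 123380.10

Result:
  Design: avg=136536.85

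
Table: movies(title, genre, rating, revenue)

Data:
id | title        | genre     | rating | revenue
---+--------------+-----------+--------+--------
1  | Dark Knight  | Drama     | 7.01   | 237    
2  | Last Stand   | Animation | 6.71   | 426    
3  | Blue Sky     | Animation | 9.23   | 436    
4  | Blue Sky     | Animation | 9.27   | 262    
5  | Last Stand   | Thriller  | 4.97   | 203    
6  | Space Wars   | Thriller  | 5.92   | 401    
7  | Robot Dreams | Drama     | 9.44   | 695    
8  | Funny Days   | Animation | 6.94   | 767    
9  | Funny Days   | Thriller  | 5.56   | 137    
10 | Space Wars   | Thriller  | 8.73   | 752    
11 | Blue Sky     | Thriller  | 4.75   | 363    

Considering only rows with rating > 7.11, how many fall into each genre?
SELECT genre, COUNT(*)
FROM movies
WHERE rating > 7.11
GROUP BY genre

Note: WHERE filters rows before grouping.

Result:
  Animation: 2
  Drama: 1
  Thriller: 1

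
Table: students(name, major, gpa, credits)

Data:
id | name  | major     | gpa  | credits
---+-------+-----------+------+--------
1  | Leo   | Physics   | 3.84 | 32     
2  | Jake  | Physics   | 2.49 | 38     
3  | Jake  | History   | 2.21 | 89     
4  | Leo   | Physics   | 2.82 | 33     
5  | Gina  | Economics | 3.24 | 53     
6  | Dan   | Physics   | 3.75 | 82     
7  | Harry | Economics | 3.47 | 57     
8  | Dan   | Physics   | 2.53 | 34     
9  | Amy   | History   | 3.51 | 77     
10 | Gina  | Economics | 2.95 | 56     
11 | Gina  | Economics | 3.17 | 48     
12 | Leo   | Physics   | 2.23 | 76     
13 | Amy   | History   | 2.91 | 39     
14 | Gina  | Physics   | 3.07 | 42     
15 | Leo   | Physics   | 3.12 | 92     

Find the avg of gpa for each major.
SELECT major, AVG(gpa) as result
FROM students
GROUP BY major

Result:
  Economics: 3.21
  History: 2.88
  Physics: 2.98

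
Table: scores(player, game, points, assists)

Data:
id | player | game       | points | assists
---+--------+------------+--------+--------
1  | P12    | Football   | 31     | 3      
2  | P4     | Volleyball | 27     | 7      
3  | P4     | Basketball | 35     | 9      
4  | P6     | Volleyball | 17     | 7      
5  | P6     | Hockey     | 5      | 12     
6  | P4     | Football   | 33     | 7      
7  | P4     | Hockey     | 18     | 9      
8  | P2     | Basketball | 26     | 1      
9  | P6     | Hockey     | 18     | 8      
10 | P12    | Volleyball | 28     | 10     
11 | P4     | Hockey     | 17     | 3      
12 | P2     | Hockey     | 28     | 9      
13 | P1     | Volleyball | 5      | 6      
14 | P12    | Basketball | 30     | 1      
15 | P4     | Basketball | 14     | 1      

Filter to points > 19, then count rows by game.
SELECT game, COUNT(*)
FROM scores
WHERE points > 19
GROUP BY game

Note: WHERE filters rows before grouping.

Result:
  Basketball: 3
  Football: 2
  Hockey: 1
  Volleyball: 2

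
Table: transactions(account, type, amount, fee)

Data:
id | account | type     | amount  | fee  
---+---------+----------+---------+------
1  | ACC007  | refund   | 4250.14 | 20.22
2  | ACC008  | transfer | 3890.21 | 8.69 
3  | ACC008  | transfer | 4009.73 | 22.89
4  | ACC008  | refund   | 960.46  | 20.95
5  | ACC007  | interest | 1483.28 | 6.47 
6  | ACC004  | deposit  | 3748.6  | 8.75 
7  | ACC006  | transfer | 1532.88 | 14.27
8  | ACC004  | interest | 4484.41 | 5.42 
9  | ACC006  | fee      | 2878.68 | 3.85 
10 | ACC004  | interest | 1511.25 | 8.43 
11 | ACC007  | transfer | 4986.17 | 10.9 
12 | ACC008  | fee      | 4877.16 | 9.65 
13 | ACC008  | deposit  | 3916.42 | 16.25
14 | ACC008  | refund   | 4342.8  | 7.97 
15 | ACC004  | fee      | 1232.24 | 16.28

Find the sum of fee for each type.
SELECT type, SUM(fee) as result
FROM transactions
GROUP BY type

Result:
  deposit: 25.00
  fee: 29.78
  interest: 20.32
  refund: 49.14
  transfer: 56.75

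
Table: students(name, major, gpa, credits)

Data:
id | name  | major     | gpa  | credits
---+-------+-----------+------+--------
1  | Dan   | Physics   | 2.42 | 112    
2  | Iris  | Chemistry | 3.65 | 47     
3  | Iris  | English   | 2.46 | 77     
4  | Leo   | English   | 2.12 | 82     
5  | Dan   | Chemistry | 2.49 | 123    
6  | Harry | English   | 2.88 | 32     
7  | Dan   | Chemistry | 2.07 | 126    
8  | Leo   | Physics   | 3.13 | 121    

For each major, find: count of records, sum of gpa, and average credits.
SELECT major,
       COUNT(*) as cnt,
       SUM(gpa) as total_gpa,
       AVG(credits) as avg_credits
FROM students
GROUP BY major

Result:
  Chemistry: 3 records, 8.21 total gpa, 98.67 avg credits
  English: 3 records, 7.46 total gpa, 63.67 avg credits
  Physics: 2 records, 5.55 total gpa, 116.50 avg credits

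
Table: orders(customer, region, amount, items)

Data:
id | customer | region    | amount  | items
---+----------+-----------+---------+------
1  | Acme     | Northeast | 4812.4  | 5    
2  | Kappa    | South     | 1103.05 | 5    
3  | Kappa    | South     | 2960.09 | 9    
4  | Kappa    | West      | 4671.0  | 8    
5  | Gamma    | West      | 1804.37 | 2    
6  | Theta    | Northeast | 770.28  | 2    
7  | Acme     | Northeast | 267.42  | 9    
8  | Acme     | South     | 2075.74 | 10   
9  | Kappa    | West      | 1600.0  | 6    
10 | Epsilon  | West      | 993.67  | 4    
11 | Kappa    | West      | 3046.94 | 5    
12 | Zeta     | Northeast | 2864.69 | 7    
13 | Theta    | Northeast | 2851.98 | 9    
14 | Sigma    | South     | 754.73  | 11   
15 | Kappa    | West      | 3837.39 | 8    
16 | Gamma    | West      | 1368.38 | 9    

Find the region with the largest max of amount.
SELECT region, MAX(amount) as val
FROM orders
GROUP BY region
ORDER BY val DESC
LIMIT 1

Result: Northeast with max(amount) = 4812.40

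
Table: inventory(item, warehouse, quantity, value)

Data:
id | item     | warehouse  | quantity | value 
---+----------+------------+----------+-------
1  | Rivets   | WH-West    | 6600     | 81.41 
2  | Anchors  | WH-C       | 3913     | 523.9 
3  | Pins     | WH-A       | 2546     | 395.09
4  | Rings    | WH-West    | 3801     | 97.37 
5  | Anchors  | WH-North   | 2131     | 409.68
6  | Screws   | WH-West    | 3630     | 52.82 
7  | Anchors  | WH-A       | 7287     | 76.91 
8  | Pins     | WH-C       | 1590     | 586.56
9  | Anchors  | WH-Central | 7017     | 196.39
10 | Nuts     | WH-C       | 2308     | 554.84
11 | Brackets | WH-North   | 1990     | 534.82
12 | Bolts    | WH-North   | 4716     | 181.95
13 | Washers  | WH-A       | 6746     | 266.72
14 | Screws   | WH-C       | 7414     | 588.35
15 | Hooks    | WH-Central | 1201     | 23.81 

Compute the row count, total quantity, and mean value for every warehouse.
SELECT warehouse,
       COUNT(*) as cnt,
       SUM(quantity) as total_quantity,
       AVG(value) as avg_value
FROM inventory
GROUP BY warehouse

Result:
  WH-A: 3 records, 16579 total quantity, 246.24 avg value
  WH-C: 4 records, 15225 total quantity, 563.41 avg value
  WH-Central: 2 records, 8218 total quantity, 110.10 avg value
  WH-North: 3 records, 8837 total quantity, 375.48 avg value
  WH-West: 3 records, 14031 total quantity, 77.20 avg value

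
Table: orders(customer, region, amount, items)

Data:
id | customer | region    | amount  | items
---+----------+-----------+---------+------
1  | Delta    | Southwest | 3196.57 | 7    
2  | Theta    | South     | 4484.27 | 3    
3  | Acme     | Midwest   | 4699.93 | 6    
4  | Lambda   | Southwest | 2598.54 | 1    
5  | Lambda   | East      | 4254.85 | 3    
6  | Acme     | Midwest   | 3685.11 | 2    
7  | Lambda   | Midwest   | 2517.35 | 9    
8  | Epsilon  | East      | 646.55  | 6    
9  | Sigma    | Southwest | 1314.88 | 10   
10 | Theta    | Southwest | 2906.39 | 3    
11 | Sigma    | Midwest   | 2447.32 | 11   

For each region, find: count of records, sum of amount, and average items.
SELECT region,
       COUNT(*) as cnt,
       SUM(amount) as total_amount,
       AVG(items) as avg_items
FROM orders
GROUP BY region

Result:
  East: 2 records, 4901.40 total amount, 4.50 avg items
  Midwest: 4 records, 13349.71 total amount, 7.00 avg items
  South: 1 records, 4484.27 total amount, 3.00 avg items
  Southwest: 4 records, 10016.38 total amount, 5.25 avg items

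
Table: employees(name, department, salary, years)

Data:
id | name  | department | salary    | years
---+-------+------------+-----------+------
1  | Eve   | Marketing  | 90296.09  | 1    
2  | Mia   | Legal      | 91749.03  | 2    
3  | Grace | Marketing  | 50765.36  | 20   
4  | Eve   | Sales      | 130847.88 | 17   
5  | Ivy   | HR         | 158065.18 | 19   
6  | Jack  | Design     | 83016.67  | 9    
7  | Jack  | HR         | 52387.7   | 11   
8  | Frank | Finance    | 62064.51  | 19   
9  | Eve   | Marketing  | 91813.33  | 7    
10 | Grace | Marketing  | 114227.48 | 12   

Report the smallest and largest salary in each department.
SELECT department, MIN(salary), MAX(salary)
FROM employees
GROUP BY department

Result:
  Design: min=83016.67, max=83016.67
  Finance: min=62064.51, max=62064.51
  HR: min=52387.70, max=158065.18
  Legal: min=91749.03, max=91749.03
  Marketing: min=50765.36, max=114227.48
  Sales: min=130847.88, max=130847.88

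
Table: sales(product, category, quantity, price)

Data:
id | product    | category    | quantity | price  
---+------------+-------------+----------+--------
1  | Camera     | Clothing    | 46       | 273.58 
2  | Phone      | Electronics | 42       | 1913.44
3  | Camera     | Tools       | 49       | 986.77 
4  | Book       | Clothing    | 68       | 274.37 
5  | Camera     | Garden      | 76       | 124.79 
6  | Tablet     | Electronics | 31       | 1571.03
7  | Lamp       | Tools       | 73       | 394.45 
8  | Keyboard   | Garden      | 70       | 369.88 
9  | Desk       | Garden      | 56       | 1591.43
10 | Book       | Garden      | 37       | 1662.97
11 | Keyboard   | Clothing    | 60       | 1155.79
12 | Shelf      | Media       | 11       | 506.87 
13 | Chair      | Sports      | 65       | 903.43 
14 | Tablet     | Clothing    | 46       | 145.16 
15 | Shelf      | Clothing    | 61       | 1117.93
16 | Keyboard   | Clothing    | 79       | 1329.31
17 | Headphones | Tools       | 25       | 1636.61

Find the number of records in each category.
SELECT category, COUNT(*) as count
FROM sales
GROUP BY category

Result:
  Clothing: 6
  Electronics: 2
  Garden: 4
  Media: 1
  Sports: 1
  Tools: 3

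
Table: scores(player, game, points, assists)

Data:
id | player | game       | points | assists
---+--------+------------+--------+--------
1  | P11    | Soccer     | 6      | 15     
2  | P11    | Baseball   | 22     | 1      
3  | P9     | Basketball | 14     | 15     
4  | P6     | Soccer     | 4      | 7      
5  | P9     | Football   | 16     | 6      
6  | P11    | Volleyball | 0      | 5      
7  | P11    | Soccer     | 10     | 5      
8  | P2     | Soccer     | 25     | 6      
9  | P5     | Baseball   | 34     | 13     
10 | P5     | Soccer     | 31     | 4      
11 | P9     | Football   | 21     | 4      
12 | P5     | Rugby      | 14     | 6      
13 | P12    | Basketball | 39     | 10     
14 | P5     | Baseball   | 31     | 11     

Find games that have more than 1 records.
SELECT game, COUNT(*) as cnt
FROM scores
GROUP BY game
HAVING COUNT(*) > 1

Result:
  Baseball: 3
  Basketball: 2
  Football: 2
  Soccer: 5

Note: HAVING filters groups after aggregation, WHERE filters rows before.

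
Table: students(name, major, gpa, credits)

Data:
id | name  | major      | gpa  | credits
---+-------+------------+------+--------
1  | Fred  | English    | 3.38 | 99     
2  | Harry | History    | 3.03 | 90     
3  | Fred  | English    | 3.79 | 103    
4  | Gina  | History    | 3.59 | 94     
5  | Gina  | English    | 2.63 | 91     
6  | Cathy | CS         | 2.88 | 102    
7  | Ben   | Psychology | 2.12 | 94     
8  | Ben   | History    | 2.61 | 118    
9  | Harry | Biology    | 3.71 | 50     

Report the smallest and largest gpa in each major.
SELECT major, MIN(gpa), MAX(gpa)
FROM students
GROUP BY major

Result:
  Biology: min=3.71, max=3.71
  CS: min=2.88, max=2.88
  English: min=2.63, max=3.79
  History: min=2.61, max=3.59
  Psychology: min=2.12, max=2.12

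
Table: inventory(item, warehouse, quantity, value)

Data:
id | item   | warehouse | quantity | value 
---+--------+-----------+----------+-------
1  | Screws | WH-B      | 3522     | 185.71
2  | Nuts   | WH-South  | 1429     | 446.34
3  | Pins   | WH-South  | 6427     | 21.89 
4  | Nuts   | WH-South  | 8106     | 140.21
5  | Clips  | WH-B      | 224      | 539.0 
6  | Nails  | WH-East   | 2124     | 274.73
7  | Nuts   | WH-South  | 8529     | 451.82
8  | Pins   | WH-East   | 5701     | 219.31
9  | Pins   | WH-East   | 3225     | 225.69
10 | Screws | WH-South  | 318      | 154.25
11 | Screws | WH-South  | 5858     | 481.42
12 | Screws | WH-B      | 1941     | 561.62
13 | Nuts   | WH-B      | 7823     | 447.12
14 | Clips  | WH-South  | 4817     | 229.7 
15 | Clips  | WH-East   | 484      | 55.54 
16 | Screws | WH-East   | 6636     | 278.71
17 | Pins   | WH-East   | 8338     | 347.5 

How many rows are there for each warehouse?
SELECT warehouse, COUNT(*) as count
FROM inventory
GROUP BY warehouse

Result:
  WH-B: 4
  WH-East: 6
  WH-South: 7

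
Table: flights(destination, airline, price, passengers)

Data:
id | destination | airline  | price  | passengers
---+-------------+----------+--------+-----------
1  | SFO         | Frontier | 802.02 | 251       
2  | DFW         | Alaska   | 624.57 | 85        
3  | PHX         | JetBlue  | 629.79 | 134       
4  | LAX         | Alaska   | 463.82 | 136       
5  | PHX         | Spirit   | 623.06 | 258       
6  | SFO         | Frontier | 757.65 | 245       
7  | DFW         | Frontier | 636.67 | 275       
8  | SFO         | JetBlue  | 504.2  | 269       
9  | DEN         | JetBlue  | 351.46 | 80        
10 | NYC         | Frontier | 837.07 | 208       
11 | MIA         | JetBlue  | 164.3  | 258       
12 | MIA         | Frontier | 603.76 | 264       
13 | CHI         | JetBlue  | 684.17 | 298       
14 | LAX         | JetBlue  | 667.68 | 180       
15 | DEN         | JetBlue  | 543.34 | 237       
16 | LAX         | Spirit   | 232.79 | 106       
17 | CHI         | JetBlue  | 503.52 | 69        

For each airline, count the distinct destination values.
SELECT airline, COUNT(DISTINCT destination)
FROM flights
GROUP BY airline

Result:
  Alaska: 2 distinct
  Frontier: 4 distinct
  JetBlue: 6 distinct
  Spirit: 2 distinct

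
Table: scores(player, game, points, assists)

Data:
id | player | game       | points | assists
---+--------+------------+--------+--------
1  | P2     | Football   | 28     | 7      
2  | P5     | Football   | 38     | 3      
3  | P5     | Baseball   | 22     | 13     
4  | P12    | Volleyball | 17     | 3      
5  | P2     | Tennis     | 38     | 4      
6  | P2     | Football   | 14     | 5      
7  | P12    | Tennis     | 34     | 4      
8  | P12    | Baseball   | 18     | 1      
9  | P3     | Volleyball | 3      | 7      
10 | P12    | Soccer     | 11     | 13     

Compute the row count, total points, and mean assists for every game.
SELECT game,
       COUNT(*) as cnt,
       SUM(points) as total_points,
       AVG(assists) as avg_assists
FROM scores
GROUP BY game

Result:
  Baseball: 2 records, 40 total points, 7.00 avg assists
  Football: 3 records, 80 total points, 5.00 avg assists
  Soccer: 1 records, 11 total points, 13.00 avg assists
  Tennis: 2 records, 72 total points, 4.00 avg assists
  Volleyball: 2 records, 20 total points, 5.00 avg assists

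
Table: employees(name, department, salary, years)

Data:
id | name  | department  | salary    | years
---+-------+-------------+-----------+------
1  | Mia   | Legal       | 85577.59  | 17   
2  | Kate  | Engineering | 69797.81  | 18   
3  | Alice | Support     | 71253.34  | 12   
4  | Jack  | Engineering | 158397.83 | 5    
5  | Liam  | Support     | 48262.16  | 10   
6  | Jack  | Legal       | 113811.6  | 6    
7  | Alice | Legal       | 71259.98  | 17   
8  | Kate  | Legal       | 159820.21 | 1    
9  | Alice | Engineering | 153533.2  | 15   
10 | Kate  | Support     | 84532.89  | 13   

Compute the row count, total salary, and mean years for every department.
SELECT department,
       COUNT(*) as cnt,
       SUM(salary) as total_salary,
       AVG(years) as avg_years
FROM employees
GROUP BY department

Result:
  Engineering: 3 records, 381728.84 total salary, 12.67 avg years
  Legal: 4 records, 430469.38 total salary, 10.25 avg years
  Support: 3 records, 204048.39 total salary, 11.67 avg years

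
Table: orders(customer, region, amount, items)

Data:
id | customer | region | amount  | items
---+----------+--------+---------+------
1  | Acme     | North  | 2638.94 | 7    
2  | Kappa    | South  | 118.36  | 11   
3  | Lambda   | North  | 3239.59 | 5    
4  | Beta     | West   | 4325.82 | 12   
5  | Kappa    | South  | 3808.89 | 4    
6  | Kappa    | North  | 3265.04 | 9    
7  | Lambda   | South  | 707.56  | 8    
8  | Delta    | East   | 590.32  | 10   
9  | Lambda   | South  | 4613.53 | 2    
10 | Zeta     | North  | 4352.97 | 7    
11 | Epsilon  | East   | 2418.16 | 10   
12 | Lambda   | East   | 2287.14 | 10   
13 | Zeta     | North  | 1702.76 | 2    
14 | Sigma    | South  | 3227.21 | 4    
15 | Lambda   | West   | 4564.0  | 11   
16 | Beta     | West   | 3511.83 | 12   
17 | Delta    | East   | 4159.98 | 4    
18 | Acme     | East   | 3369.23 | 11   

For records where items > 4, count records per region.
SELECT region, COUNT(*)
FROM orders
WHERE items > 4
GROUP BY region

Note: WHERE filters rows before grouping.

Result:
  East: 4
  North: 4
  South: 2
  West: 3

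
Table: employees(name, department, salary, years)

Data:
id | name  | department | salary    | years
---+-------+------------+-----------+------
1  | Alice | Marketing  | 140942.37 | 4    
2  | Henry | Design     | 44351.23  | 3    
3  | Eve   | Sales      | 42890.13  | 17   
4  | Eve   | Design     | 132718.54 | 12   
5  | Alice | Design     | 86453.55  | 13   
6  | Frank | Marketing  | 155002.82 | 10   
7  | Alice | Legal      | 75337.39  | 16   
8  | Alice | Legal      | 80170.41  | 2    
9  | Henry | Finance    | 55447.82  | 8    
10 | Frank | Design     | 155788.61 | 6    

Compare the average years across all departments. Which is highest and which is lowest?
SELECT department, AVG(years)
FROM employees
GROUP BY department
ORDER BY AVG(years)

All groups:
  Marketing: 7.00
  Finance: 8.00
  Design: 8.50
  Legal: 9.00
  Sales: 17.00

Highest: Sales (17.00)
Lowest: Marketing (7.00)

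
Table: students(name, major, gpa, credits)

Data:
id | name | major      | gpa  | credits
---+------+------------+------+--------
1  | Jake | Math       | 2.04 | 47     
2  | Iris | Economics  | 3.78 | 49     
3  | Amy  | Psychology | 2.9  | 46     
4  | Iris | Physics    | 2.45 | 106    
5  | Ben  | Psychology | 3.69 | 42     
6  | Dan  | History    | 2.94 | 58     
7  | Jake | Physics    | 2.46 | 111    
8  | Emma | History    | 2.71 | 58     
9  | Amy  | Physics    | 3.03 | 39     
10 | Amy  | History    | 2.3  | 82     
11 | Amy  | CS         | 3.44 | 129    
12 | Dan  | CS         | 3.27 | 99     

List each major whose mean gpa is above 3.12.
SELECT major, AVG(gpa)
FROM students
GROUP BY major
HAVING AVG(gpa) > 3.12

Result:
  CS: avg=3.36
  Economics: avg=3.78
  Psychology: avg=3.30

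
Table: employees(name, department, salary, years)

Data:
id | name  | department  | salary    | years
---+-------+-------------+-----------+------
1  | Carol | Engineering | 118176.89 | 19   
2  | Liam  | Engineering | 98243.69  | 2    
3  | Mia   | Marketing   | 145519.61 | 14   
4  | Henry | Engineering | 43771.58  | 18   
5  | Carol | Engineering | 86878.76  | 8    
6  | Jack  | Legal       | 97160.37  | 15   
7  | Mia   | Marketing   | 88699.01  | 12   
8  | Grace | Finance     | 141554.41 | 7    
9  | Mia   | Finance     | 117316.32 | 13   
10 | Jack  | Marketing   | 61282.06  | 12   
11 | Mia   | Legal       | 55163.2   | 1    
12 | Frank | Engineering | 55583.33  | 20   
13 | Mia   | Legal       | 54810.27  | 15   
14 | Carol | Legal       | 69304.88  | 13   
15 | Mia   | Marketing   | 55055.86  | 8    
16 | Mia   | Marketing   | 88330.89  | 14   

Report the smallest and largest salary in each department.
SELECT department, MIN(salary), MAX(salary)
FROM employees
GROUP BY department

Result:
  Engineering: min=43771.58, max=118176.89
  Finance: min=117316.32, max=141554.41
  Legal: min=54810.27, max=97160.37
  Marketing: min=55055.86, max=145519.61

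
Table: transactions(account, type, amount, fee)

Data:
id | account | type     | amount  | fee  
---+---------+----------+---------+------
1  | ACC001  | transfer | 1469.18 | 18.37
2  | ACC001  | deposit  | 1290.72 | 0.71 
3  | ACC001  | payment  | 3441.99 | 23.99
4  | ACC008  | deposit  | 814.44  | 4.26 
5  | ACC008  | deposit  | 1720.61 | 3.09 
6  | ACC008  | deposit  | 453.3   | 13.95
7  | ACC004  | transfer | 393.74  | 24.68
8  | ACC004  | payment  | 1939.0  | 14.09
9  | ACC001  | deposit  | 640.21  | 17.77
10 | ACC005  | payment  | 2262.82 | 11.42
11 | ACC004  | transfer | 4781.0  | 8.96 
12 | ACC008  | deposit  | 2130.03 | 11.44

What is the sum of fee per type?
SELECT type, SUM(fee) as result
FROM transactions
GROUP BY type

Result:
  deposit: 51.22
  payment: 49.50
  transfer: 52.01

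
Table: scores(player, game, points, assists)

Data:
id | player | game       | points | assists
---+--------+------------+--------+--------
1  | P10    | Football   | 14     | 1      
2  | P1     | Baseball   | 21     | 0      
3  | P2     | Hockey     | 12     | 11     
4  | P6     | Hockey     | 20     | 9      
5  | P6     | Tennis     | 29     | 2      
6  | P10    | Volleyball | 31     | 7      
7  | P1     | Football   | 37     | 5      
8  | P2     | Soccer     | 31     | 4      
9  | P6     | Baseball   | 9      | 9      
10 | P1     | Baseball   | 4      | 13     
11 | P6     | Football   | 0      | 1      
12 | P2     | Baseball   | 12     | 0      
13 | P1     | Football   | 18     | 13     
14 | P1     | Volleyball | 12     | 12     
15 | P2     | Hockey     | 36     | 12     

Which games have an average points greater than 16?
SELECT game, AVG(points)
FROM scores
GROUP BY game
HAVING AVG(points) > 16

Result:
  Football: avg=17.25
  Hockey: avg=22.67
  Soccer: avg=31.00
  Tennis: avg=29.00
  Volleyball: avg=21.50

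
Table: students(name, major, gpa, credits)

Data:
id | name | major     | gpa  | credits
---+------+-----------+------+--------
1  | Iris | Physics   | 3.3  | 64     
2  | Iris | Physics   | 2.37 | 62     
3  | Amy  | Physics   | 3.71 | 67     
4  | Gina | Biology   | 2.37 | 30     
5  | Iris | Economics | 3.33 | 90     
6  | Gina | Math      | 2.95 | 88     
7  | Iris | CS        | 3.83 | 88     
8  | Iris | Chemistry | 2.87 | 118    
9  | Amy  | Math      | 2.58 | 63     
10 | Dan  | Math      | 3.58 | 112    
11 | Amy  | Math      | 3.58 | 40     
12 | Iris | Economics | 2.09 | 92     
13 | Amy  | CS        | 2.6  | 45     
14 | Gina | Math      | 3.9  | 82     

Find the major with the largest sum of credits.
SELECT major, SUM(credits) as val
FROM students
GROUP BY major
ORDER BY val DESC
LIMIT 1

Result: Math with sum(credits) = 385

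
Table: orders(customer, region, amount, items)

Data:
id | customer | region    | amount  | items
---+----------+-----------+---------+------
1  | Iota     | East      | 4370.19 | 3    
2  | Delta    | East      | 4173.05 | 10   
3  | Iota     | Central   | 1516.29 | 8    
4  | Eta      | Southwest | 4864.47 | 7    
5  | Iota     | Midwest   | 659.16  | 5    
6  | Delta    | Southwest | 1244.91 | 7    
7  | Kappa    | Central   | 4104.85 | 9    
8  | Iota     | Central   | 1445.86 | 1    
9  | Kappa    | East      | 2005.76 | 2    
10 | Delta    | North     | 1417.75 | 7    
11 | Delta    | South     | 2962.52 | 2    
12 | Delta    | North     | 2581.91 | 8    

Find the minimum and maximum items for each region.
SELECT region, MIN(items), MAX(items)
FROM orders
GROUP BY region

Result:
  Central: min=1, max=9
  East: min=2, max=10
  Midwest: min=5, max=5
  North: min=7, max=8
  South: min=2, max=2
  Southwest: min=7, max=7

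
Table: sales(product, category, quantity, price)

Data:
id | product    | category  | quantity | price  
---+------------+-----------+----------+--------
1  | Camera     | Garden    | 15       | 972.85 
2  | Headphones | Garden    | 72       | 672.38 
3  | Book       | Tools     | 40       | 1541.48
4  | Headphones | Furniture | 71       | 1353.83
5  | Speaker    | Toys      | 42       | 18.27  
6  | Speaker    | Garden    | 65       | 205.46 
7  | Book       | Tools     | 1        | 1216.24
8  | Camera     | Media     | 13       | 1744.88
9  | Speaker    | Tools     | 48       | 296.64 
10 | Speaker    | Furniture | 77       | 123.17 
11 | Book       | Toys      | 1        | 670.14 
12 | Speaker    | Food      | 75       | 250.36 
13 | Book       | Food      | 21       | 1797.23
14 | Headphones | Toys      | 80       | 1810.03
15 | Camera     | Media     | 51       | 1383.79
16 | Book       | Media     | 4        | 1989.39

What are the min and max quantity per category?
SELECT category, MIN(quantity), MAX(quantity)
FROM sales
GROUP BY category

Result:
  Food: min=21, max=75
  Furniture: min=71, max=77
  Garden: min=15, max=72
  Media: min=4, max=51
  Tools: min=1, max=48
  Toys: min=1, max=80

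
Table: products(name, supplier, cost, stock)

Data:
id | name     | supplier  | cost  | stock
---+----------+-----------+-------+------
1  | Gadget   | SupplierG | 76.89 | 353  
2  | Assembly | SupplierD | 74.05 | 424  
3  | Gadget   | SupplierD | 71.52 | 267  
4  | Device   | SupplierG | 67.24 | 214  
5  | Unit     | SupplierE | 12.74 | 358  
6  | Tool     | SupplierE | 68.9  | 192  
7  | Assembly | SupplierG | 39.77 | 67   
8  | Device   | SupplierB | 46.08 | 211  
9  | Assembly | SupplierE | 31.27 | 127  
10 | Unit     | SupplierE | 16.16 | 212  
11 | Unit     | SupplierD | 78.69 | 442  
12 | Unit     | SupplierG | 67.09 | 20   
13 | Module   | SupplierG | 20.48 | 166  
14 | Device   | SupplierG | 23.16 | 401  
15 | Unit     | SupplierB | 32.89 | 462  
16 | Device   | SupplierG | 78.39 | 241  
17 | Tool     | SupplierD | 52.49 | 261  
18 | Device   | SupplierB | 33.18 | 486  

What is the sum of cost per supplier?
SELECT supplier, SUM(cost) as result
FROM products
GROUP BY supplier

Result:
  SupplierB: 112.15
  SupplierD: 276.75
  SupplierE: 129.07
  SupplierG: 373.02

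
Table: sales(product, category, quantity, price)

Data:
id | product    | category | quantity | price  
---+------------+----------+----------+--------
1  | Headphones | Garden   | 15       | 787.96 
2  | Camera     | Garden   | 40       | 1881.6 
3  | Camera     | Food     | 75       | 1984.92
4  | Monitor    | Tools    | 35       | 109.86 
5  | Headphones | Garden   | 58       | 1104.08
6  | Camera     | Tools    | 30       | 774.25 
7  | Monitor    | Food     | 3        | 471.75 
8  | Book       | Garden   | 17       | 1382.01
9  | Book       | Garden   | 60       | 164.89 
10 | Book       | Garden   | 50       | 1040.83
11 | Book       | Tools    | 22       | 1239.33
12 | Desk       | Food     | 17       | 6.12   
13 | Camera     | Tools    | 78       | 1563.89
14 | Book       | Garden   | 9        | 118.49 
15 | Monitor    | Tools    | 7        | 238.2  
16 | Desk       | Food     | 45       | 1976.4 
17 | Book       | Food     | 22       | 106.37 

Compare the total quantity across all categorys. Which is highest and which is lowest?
SELECT category, SUM(quantity)
FROM sales
GROUP BY category
ORDER BY SUM(quantity)

All groups:
  Food: 162
  Tools: 172
  Garden: 249

Highest: Garden (249)
Lowest: Food (162)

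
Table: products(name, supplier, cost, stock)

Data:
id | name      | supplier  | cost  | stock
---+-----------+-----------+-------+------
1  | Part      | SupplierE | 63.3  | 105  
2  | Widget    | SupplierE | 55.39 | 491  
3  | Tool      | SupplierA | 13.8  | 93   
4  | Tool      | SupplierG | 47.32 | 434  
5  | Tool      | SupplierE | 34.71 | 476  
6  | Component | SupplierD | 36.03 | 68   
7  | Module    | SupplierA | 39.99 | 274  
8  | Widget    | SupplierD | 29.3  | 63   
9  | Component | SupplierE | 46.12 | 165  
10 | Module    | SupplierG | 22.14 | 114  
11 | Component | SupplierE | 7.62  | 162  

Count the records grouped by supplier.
SELECT supplier, COUNT(*) as count
FROM products
GROUP BY supplier

Result:
  SupplierA: 2
  SupplierD: 2
  SupplierE: 5
  SupplierG: 2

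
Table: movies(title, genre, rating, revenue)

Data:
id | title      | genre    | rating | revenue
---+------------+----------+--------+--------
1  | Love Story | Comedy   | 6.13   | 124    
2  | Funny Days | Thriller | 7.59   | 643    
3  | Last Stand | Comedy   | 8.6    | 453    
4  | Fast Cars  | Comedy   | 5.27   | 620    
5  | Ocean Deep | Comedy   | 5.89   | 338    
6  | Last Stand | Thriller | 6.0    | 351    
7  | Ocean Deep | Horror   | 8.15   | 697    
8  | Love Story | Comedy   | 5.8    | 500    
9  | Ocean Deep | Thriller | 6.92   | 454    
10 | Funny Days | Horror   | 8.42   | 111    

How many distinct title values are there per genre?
SELECT genre, COUNT(DISTINCT title)
FROM movies
GROUP BY genre

Result:
  Comedy: 4 distinct
  Horror: 2 distinct
  Thriller: 3 distinct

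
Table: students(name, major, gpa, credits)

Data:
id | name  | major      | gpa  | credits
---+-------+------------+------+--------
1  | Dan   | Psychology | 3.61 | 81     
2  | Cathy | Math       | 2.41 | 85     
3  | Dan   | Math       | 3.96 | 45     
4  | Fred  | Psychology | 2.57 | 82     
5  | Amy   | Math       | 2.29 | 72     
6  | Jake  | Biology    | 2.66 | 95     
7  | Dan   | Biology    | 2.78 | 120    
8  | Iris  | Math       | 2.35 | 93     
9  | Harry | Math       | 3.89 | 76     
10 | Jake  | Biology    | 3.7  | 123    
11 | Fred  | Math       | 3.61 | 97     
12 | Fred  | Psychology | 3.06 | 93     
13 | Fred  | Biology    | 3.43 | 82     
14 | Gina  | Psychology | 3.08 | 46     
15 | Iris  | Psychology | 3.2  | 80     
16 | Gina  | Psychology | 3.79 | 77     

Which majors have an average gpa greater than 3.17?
SELECT major, AVG(gpa)
FROM students
GROUP BY major
HAVING AVG(gpa) > 3.17

Result:
  Psychology: avg=3.22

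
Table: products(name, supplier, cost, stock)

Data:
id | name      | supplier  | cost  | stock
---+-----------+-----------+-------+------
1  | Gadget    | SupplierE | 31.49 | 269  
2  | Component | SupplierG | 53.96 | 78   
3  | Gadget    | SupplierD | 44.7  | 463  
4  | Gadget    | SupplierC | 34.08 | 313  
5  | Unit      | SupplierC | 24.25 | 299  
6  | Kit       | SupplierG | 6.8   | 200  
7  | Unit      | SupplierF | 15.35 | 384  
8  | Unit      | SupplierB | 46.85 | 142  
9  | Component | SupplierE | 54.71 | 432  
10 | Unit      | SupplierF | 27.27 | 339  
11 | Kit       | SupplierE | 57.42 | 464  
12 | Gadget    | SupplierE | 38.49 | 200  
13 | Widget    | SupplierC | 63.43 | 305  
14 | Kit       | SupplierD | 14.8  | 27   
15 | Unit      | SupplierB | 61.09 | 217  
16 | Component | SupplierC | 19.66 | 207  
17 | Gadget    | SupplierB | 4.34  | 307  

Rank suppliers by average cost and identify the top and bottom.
SELECT supplier, AVG(cost)
FROM products
GROUP BY supplier
ORDER BY AVG(cost)

All groups:
  SupplierF: 21.31
  SupplierD: 29.75
  SupplierG: 30.38
  SupplierC: 35.36
  SupplierB: 37.43
  SupplierE: 45.53

Highest: SupplierE (45.53)
Lowest: SupplierF (21.31)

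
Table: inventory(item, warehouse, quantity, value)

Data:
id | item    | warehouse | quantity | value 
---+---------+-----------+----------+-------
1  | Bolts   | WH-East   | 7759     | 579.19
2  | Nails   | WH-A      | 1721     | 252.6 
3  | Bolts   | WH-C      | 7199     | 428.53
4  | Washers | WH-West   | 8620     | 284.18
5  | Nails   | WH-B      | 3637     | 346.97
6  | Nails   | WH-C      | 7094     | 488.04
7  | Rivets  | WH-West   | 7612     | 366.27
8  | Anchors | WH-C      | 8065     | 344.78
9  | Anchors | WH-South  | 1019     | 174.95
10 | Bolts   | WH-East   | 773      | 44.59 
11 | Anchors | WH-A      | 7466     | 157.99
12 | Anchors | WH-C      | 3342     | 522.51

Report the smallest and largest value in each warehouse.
SELECT warehouse, MIN(value), MAX(value)
FROM inventory
GROUP BY warehouse

Result:
  WH-A: min=157.99, max=252.60
  WH-B: min=346.97, max=346.97
  WH-C: min=344.78, max=522.51
  WH-East: min=44.59, max=579.19
  WH-South: min=174.95, max=174.95
  WH-West: min=284.18, max=366.27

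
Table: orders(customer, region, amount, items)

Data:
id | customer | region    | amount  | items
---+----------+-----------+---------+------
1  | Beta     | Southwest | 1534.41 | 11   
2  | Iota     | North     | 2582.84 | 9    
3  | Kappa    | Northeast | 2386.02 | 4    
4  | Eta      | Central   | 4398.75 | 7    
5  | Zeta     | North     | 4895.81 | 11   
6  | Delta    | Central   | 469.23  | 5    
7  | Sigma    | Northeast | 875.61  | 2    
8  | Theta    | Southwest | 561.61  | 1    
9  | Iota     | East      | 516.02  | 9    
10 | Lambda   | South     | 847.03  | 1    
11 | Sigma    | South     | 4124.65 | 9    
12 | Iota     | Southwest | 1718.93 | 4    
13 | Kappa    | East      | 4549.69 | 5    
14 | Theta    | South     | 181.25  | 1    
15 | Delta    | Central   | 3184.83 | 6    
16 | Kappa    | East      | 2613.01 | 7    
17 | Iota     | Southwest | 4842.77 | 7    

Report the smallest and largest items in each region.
SELECT region, MIN(items), MAX(items)
FROM orders
GROUP BY region

Result:
  Central: min=5, max=7
  East: min=5, max=9
  North: min=9, max=11
  Northeast: min=2, max=4
  South: min=1, max=9
  Southwest: min=1, max=11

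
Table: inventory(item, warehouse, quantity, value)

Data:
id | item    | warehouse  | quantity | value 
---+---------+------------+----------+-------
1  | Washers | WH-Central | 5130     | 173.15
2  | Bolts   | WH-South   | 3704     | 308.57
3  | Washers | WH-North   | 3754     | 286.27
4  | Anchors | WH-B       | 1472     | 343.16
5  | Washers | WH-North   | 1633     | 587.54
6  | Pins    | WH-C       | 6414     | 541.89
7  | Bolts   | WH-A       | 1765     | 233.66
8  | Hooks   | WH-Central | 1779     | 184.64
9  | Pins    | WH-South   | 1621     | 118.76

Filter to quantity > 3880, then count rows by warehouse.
SELECT warehouse, COUNT(*)
FROM inventory
WHERE quantity > 3880
GROUP BY warehouse

Note: WHERE filters rows before grouping.

Result:
  WH-C: 1
  WH-Central: 1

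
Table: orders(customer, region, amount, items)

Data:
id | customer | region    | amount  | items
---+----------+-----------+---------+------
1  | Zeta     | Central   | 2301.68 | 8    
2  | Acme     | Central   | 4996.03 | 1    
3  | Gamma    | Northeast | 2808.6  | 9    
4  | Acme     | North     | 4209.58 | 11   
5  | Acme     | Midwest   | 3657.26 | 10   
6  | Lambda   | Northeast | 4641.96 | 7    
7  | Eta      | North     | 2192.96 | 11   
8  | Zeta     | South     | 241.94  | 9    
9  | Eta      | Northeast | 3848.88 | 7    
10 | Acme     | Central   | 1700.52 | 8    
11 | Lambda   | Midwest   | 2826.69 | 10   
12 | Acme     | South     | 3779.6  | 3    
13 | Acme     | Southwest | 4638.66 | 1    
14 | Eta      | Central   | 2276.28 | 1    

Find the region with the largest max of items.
SELECT region, MAX(items) as val
FROM orders
GROUP BY region
ORDER BY val DESC
LIMIT 1

Result: North with max(items) = 11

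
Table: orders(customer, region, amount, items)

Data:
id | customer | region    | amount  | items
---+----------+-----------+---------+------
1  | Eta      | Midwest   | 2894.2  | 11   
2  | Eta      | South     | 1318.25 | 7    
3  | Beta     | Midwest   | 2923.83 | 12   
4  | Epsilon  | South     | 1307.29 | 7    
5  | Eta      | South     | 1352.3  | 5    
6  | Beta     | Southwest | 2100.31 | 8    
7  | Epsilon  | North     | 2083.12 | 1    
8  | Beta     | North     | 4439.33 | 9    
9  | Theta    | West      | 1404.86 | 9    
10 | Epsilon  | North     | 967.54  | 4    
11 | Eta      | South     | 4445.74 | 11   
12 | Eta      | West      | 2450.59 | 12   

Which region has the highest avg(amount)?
SELECT region, AVG(amount) as val
FROM orders
GROUP BY region
ORDER BY val DESC
LIMIT 1

Result: Midwest with avg(amount) = 2909.02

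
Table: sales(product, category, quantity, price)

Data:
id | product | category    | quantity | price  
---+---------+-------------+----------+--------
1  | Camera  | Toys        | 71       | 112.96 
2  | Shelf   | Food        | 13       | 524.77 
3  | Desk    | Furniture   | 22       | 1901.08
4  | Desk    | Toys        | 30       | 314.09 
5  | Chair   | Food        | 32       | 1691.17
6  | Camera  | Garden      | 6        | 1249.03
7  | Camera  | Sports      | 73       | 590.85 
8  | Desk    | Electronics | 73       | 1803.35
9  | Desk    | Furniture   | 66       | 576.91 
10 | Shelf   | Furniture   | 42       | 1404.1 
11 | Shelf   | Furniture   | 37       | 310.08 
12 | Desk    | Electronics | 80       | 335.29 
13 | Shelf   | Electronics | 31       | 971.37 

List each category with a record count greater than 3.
SELECT category, COUNT(*) as cnt
FROM sales
GROUP BY category
HAVING COUNT(*) > 3

Result:
  Furniture: 4

Note: HAVING filters groups after aggregation, WHERE filters rows before.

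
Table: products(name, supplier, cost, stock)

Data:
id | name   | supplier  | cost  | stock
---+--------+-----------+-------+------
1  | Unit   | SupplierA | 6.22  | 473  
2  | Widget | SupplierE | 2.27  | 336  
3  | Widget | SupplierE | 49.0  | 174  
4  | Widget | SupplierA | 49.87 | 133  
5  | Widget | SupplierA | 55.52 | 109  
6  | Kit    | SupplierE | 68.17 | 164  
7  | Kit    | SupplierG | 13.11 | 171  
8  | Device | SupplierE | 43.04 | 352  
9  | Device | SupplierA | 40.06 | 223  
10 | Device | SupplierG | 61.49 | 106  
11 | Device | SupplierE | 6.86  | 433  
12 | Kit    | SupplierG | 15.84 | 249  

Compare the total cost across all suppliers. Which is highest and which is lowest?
SELECT supplier, SUM(cost)
FROM products
GROUP BY supplier
ORDER BY SUM(cost)

All groups:
  SupplierG: 90.44
  SupplierA: 151.67
  SupplierE: 169.34

Highest: SupplierE (169.34)
Lowest: SupplierG (90.44)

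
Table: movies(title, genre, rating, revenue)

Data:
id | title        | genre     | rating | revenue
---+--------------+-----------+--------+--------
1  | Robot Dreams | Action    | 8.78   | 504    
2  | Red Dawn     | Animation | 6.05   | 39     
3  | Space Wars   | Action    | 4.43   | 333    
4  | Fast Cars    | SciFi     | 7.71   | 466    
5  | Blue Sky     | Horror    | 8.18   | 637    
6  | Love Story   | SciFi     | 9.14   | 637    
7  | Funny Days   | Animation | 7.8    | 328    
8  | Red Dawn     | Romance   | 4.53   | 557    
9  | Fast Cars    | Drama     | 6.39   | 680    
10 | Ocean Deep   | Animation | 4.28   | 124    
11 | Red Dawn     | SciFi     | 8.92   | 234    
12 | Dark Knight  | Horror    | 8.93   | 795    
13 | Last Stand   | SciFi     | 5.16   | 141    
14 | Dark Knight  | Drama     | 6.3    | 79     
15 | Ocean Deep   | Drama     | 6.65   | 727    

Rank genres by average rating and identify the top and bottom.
SELECT genre, AVG(rating)
FROM movies
GROUP BY genre
ORDER BY AVG(rating)

All groups:
  Romance: 4.53
  Animation: 6.04
  Drama: 6.45
  Action: 6.61
  SciFi: 7.73
  Horror: 8.56

Highest: Horror (8.56)
Lowest: Romance (4.53)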